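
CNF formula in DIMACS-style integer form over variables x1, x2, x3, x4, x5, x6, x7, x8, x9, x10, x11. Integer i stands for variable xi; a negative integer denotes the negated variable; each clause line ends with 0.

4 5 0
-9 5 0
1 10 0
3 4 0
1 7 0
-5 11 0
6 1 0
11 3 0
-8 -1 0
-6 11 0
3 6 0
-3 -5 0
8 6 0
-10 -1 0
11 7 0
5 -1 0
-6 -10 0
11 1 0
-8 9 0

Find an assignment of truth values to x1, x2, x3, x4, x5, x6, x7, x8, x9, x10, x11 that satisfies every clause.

x1 = 1, x2 = 1, x3 = 0, x4 = 1, x5 = 1, x6 = 1, x7 = 1, x8 = 0, x9 = 1, x10 = 0, x11 = 1

Check each clause:
  1. (x5 ∨ x4) — x4 is true.
  2. (¬x9 ∨ x5) — x5 is true.
  3. (x1 ∨ x10) — x1 is true.
  4. (x3 ∨ x4) — x4 is true.
  5. (x1 ∨ x7) — x1 is true.
  6. (¬x5 ∨ x11) — x11 is true.
  7. (x1 ∨ x6) — x1 is true.
  8. (x3 ∨ x11) — x11 is true.
  9. (¬x1 ∨ ¬x8) — ¬x8 is true.
  10. (¬x6 ∨ x11) — x11 is true.
  11. (x6 ∨ x3) — x6 is true.
  12. (¬x5 ∨ ¬x3) — ¬x3 is true.
  13. (x6 ∨ x8) — x6 is true.
  14. (¬x1 ∨ ¬x10) — ¬x10 is true.
  15. (x11 ∨ x7) — x11 is true.
  16. (¬x1 ∨ x5) — x5 is true.
  17. (¬x10 ∨ ¬x6) — ¬x10 is true.
  18. (x1 ∨ x11) — x1 is true.
  19. (x9 ∨ ¬x8) — ¬x8 is true.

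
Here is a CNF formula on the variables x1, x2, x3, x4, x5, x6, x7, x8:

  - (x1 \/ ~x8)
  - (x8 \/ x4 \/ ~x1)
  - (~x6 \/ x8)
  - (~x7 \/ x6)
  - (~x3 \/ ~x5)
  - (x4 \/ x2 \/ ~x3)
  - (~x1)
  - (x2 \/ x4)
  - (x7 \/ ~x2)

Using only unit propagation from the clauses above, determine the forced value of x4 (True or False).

True

Unit clause (~x1) sets x1 = False.
(x1 \/ ~x8) with x1 = False leaves only ~x8, so x8 = False.
In (x8 \/ ~x6), x8 is now false; ~x6 must hold, so x6 = False.
(~x7 \/ x6): since x6 = False, the clause reduces to (~x7). x7 = False.
In (~x2 \/ x7), x7 is now false; ~x2 must hold, so x2 = False.
(x4 \/ x2): since x2 = False, the clause reduces to (x4). x4 = True.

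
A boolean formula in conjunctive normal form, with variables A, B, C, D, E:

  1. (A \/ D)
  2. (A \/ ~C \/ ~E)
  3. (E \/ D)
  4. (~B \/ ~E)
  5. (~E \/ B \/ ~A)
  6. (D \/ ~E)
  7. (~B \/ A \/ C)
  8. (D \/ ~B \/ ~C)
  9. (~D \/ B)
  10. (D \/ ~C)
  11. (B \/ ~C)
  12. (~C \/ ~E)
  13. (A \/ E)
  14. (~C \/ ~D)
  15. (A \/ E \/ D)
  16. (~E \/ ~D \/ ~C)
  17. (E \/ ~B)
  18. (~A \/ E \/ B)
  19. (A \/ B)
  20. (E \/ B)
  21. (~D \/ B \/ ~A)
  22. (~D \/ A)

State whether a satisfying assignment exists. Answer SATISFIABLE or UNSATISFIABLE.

UNSATISFIABLE

E = True:
  propagation gives B=False, A=False; an empty clause results — contradiction.
E = False:
  propagation gives D=True, B=True; an empty clause results — contradiction.
Every branch closes, so no satisfying assignment exists.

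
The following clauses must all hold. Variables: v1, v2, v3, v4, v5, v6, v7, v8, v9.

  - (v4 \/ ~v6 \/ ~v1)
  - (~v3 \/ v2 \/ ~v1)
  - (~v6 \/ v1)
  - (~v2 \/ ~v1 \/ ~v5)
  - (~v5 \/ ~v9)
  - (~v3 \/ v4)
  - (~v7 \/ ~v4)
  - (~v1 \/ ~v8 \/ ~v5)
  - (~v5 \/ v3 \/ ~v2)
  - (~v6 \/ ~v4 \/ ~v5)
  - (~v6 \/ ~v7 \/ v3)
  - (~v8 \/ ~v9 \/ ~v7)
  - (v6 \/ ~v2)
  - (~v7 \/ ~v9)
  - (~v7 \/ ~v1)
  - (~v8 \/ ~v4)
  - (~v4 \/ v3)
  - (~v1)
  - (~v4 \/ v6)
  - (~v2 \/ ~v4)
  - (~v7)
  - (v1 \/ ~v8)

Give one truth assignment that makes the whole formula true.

v1 = F, v2 = F, v3 = F, v4 = F, v5 = F, v6 = F, v7 = F, v8 = F, v9 = F

The clause (~v1) is unit: v1 must be False.
Unit propagation: (~v6) forces v6 = False.
Unit propagation: (~v2) forces v2 = False.
The clause (~v4) is unit: v4 must be False.
The clause (~v3) is unit: v3 must be False.
The clause (~v7) is unit: v7 must be False.
(~v8) is a unit clause, so v8 = False.
v5 occurs only negated in the remaining clauses — set v5 = False.
v9 occurs only negated in the remaining clauses — set v9 = False.
Every clause has at least one true literal under this assignment.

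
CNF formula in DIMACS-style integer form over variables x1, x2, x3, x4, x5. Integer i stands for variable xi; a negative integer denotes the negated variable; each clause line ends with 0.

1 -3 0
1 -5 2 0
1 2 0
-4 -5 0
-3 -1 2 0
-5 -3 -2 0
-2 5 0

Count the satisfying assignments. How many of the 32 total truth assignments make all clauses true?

5

The models are:
  x1=F x2=T x3=F x4=F x5=T
  x1=T x2=F x3=F x4=F x5=F
  x1=T x2=F x3=F x4=F x5=T
  x1=T x2=F x3=F x4=T x5=F
  x1=T x2=T x3=F x4=F x5=T
Count: 5.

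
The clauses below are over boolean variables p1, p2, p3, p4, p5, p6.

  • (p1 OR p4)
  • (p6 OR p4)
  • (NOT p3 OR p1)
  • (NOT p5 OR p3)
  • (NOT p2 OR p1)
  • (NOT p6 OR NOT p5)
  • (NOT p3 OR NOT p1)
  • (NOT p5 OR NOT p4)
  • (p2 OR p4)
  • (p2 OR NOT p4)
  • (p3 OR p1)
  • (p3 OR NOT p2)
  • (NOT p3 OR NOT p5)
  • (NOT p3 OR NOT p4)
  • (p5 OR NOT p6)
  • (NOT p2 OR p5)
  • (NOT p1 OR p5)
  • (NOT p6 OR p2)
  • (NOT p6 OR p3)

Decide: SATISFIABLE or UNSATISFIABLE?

UNSATISFIABLE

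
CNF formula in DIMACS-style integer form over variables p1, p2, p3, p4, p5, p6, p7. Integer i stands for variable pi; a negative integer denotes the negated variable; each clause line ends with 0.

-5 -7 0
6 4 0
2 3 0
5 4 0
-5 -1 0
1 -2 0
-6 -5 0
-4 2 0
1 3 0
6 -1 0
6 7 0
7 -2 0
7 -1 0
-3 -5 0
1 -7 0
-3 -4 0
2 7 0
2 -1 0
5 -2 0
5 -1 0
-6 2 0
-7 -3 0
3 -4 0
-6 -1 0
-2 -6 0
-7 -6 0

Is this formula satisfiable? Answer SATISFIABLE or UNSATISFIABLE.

p1 = True:
  propagation gives p5=False; an empty clause results — contradiction.
p1 = False:
  propagation gives p2=False, p3=True, p4=False, p6=True; an empty clause results — contradiction.
Every branch closes, so no satisfying assignment exists.

UNSATISFIABLE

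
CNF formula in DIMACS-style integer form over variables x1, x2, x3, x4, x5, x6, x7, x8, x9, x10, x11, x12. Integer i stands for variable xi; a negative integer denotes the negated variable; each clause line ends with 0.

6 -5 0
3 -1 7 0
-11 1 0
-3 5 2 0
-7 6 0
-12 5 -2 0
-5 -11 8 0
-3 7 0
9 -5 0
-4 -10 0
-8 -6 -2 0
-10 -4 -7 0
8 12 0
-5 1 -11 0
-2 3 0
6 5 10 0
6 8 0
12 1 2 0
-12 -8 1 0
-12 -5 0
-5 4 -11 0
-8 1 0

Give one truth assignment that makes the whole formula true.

x1 = T  x2 = F  x3 = F  x4 = T  x5 = F  x6 = T  x7 = T  x8 = F  x9 = T  x10 = F  x11 = F  x12 = T

Check each clause:
  1. (NOT x5 OR x6) — NOT x5 is true.
  2. (NOT x1 OR x3 OR x7) — x7 is true.
  3. (x1 OR NOT x11) — x1 is true.
  4. (NOT x3 OR x2 OR x5) — NOT x3 is true.
  5. (x6 OR NOT x7) — x6 is true.
  6. (x5 OR NOT x12 OR NOT x2) — NOT x2 is true.
  7. (x8 OR NOT x11 OR NOT x5) — NOT x5 is true.
  8. (x7 OR NOT x3) — NOT x3 is true.
  9. (NOT x5 OR x9) — x9 is true.
  10. (NOT x10 OR NOT x4) — NOT x10 is true.
  11. (NOT x8 OR NOT x2 OR NOT x6) — NOT x8 is true.
  12. (NOT x10 OR NOT x7 OR NOT x4) — NOT x10 is true.
  13. (x8 OR x12) — x12 is true.
  14. (x1 OR NOT x11 OR NOT x5) — x1 is true.
  15. (NOT x2 OR x3) — NOT x2 is true.
  16. (x5 OR x6 OR x10) — x6 is true.
  17. (x6 OR x8) — x6 is true.
  18. (x12 OR x2 OR x1) — x1 is true.
  19. (NOT x12 OR NOT x8 OR x1) — NOT x8 is true.
  20. (NOT x5 OR NOT x12) — NOT x5 is true.
  21. (NOT x5 OR NOT x11 OR x4) — NOT x5 is true.
  22. (x1 OR NOT x8) — NOT x8 is true.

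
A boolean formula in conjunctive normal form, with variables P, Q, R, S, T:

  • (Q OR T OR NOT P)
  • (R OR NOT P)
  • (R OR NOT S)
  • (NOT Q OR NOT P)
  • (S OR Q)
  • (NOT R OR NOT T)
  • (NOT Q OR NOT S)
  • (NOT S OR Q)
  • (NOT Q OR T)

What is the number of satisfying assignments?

The models are:
  P=F Q=T R=F S=F T=T
Count: 1.

1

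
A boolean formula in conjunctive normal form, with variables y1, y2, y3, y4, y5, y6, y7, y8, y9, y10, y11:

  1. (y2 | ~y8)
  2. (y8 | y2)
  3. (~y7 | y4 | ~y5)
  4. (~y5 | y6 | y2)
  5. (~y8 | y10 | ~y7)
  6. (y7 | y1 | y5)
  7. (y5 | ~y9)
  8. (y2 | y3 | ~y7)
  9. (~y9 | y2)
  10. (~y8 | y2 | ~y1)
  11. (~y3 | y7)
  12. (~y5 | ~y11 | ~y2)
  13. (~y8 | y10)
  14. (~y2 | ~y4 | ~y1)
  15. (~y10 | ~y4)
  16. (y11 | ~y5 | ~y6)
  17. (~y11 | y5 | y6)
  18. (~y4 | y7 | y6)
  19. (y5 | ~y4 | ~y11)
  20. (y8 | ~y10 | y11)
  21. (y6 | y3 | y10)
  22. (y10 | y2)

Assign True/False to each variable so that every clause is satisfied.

y1 = F, y2 = T, y3 = T, y4 = F, y5 = F, y6 = F, y7 = T, y8 = F, y9 = F, y10 = F, y11 = F

Check each clause:
  1. (y2 | ~y8) — ~y8 is true.
  2. (y8 | y2) — y2 is true.
  3. (~y7 | ~y5 | y4) — ~y5 is true.
  4. (~y5 | y6 | y2) — y2 is true.
  5. (y10 | ~y7 | ~y8) — ~y8 is true.
  6. (y5 | y7 | y1) — y7 is true.
  7. (y5 | ~y9) — ~y9 is true.
  8. (y2 | ~y7 | y3) — y2 is true.
  9. (y2 | ~y9) — y2 is true.
  10. (~y8 | y2 | ~y1) — ~y8 is true.
  11. (~y3 | y7) — y7 is true.
  12. (~y11 | ~y2 | ~y5) — ~y5 is true.
  13. (y10 | ~y8) — ~y8 is true.
  14. (~y1 | ~y4 | ~y2) — ~y4 is true.
  15. (~y4 | ~y10) — ~y4 is true.
  16. (y11 | ~y5 | ~y6) — ~y6 is true.
  17. (y6 | y5 | ~y11) — ~y11 is true.
  18. (y7 | y6 | ~y4) — ~y4 is true.
  19. (~y11 | ~y4 | y5) — ~y11 is true.
  20. (y8 | ~y10 | y11) — ~y10 is true.
  21. (y3 | y6 | y10) — y3 is true.
  22. (y2 | y10) — y2 is true.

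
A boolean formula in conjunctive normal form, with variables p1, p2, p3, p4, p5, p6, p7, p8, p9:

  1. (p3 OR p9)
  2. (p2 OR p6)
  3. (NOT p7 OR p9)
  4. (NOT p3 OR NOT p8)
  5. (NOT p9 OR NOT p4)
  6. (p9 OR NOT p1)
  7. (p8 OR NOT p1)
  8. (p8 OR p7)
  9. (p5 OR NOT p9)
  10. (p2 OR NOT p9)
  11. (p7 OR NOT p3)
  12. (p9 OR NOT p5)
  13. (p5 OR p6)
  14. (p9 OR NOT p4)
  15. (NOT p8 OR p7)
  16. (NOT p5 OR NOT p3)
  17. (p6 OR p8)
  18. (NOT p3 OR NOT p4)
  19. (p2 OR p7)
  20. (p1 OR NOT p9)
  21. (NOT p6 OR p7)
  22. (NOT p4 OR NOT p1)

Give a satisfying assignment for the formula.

p1=T, p2=T, p3=F, p4=F, p5=T, p6=F, p7=T, p8=T, p9=T

Check each clause:
  1. (p9 OR p3) — p9 is true.
  2. (p6 OR p2) — p2 is true.
  3. (p9 OR NOT p7) — p9 is true.
  4. (NOT p8 OR NOT p3) — NOT p3 is true.
  5. (NOT p9 OR NOT p4) — NOT p4 is true.
  6. (NOT p1 OR p9) — p9 is true.
  7. (p8 OR NOT p1) — p8 is true.
  8. (p8 OR p7) — p8 is true.
  9. (NOT p9 OR p5) — p5 is true.
  10. (p2 OR NOT p9) — p2 is true.
  11. (NOT p3 OR p7) — NOT p3 is true.
  12. (NOT p5 OR p9) — p9 is true.
  13. (p6 OR p5) — p5 is true.
  14. (p9 OR NOT p4) — p9 is true.
  15. (NOT p8 OR p7) — p7 is true.
  16. (NOT p3 OR NOT p5) — NOT p3 is true.
  17. (p6 OR p8) — p8 is true.
  18. (NOT p4 OR NOT p3) — NOT p4 is true.
  19. (p7 OR p2) — p2 is true.
  20. (p1 OR NOT p9) — p1 is true.
  21. (p7 OR NOT p6) — NOT p6 is true.
  22. (NOT p1 OR NOT p4) — NOT p4 is true.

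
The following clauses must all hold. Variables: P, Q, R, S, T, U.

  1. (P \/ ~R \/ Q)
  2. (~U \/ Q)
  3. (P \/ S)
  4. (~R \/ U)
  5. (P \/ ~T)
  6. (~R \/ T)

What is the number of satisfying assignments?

17

Split on P, then R.
  P=1, R=1: remaining (Q,S,T,U) ∈ {(1,0,1,1); (1,1,1,1)} — 2.
  P=1, R=0: S, T free; 3 ways for (Q,U) × 2^2 = 12.
  P=0, R=1: a clause becomes empty — 0.
  P=0, R=0: remaining (Q,S,T,U) ∈ {(0,1,0,0); (1,1,0,0); (1,1,0,1)} — 3.
Total: 2 + 12 + 0 + 3 = 17.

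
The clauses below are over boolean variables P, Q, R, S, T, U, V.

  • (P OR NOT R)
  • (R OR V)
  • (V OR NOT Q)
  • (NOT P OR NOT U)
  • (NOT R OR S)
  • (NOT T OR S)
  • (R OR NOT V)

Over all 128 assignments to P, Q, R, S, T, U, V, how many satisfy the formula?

6

Satisfying assignments:
  P=1 Q=0 R=1 S=1 T=0 U=0 V=0
  P=1 Q=0 R=1 S=1 T=0 U=0 V=1
  P=1 Q=0 R=1 S=1 T=1 U=0 V=0
  P=1 Q=0 R=1 S=1 T=1 U=0 V=1
  P=1 Q=1 R=1 S=1 T=0 U=0 V=1
  P=1 Q=1 R=1 S=1 T=1 U=0 V=1
That's 6 in total.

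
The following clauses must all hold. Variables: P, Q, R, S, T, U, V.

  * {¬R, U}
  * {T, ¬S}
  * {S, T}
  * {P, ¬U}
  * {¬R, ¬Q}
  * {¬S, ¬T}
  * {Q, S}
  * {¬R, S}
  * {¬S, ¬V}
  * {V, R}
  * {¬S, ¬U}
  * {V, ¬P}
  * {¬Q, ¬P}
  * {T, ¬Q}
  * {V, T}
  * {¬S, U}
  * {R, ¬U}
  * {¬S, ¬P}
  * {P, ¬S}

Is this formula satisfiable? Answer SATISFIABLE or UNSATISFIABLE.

Try P = False.
  then U is forced to False.
  then R is forced to False.
  then V is forced to True.
  then S is forced to False.
  then T is forced to True.
  then Q is forced to True.
So P=False  Q=True  R=False  S=False  T=True  U=False  V=True is a satisfying assignment.

SATISFIABLE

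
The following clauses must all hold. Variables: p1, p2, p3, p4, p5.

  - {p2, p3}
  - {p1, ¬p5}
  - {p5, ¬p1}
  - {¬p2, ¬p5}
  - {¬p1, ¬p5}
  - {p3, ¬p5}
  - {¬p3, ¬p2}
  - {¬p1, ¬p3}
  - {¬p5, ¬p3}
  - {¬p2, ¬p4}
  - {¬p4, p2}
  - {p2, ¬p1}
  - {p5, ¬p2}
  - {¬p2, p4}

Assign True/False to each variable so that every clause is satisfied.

Set p1 = False and propagate.
  then p5 is forced to False.
  then p2 is forced to False.
  then p3 is forced to True.
  then p4 is forced to False.

p1=0, p2=0, p3=1, p4=0, p5=0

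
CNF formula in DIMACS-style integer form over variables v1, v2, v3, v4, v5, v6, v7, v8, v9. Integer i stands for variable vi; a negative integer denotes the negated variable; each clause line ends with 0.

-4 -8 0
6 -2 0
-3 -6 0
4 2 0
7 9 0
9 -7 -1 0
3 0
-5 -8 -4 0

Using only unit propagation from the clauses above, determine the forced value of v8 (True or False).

False

(v3) stands alone — v3 = True.
(!v6 || !v3): since v3 = True, the clause reduces to (!v6). v6 = False.
From (!v2 || v6) and v6 = False: v2 = False.
(v2 || v4) with v2 = False leaves only v4, so v4 = True.
From (!v4 || !v8) and v4 = True: v8 = False.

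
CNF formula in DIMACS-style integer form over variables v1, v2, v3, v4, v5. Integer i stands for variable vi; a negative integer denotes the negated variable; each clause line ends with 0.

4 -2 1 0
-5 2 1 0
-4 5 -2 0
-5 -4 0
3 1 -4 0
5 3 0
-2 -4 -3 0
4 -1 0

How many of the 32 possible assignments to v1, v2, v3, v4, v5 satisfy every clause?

3

The models are:
  v1=0 v2=0 v3=1 v4=0 v5=0
  v1=0 v2=0 v3=1 v4=1 v5=0
  v1=1 v2=0 v3=1 v4=1 v5=0
Count: 3.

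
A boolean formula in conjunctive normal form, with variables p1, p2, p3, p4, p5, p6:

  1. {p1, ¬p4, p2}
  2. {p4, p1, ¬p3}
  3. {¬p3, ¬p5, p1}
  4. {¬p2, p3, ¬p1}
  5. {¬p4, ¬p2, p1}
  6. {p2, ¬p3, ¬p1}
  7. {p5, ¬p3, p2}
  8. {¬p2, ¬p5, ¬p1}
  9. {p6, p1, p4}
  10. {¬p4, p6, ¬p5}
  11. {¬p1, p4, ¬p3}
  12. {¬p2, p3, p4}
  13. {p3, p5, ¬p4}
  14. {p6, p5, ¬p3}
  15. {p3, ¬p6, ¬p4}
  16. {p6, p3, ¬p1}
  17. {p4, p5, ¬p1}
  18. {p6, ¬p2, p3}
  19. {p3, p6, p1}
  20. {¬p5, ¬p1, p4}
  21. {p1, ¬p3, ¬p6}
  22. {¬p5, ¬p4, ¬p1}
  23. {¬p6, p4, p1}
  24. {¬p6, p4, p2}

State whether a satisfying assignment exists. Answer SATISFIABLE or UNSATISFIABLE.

SATISFIABLE

Set p1 = True and propagate.
For the remaining variables, p2 = True, p3 = True, p4 = True, p5 = False, p6 = True works.
So p1 = 1, p2 = 1, p3 = 1, p4 = 1, p5 = 0, p6 = 1 is a satisfying assignment.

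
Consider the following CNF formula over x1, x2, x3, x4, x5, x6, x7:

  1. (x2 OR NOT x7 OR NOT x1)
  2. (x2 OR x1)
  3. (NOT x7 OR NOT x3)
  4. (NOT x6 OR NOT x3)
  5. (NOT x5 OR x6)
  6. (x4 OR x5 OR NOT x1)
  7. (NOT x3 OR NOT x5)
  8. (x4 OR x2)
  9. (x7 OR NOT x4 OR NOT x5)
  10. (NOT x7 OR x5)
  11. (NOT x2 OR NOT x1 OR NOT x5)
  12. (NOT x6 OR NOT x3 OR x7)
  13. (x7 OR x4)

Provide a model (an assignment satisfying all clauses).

x1=T  x2=T  x3=F  x4=T  x5=F  x6=T  x7=F

Check each clause:
  1. (NOT x1 OR NOT x7 OR x2) — NOT x7 is true.
  2. (x2 OR x1) — x1 is true.
  3. (NOT x3 OR NOT x7) — NOT x7 is true.
  4. (NOT x6 OR NOT x3) — NOT x3 is true.
  5. (x6 OR NOT x5) — NOT x5 is true.
  6. (NOT x1 OR x5 OR x4) — x4 is true.
  7. (NOT x5 OR NOT x3) — NOT x5 is true.
  8. (x4 OR x2) — x2 is true.
  9. (x7 OR NOT x4 OR NOT x5) — NOT x5 is true.
  10. (x5 OR NOT x7) — NOT x7 is true.
  11. (NOT x5 OR NOT x2 OR NOT x1) — NOT x5 is true.
  12. (NOT x6 OR NOT x3 OR x7) — NOT x3 is true.
  13. (x7 OR x4) — x4 is true.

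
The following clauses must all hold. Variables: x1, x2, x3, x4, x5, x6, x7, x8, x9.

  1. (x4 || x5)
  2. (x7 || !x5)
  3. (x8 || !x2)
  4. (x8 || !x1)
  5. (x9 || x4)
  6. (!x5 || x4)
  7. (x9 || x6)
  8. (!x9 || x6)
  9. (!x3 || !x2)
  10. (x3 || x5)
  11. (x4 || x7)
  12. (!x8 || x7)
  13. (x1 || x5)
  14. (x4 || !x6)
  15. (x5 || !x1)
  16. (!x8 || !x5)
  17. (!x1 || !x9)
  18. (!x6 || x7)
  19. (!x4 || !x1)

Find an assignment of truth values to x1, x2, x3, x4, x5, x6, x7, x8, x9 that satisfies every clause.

x2 occurs only negated in the remaining clauses — set x2 = False.
x7 occurs only positively in the remaining clauses — set x7 = True.
Set x1 = False and propagate.
  then x5 is forced to True.
  then x4 is forced to True.
  then x8 is forced to False.
For the remaining variables, x3 = True, x6 = True, x9 = False works.
Every clause has at least one true literal under this assignment.

x1=False, x2=False, x3=True, x4=True, x5=True, x6=True, x7=True, x8=False, x9=False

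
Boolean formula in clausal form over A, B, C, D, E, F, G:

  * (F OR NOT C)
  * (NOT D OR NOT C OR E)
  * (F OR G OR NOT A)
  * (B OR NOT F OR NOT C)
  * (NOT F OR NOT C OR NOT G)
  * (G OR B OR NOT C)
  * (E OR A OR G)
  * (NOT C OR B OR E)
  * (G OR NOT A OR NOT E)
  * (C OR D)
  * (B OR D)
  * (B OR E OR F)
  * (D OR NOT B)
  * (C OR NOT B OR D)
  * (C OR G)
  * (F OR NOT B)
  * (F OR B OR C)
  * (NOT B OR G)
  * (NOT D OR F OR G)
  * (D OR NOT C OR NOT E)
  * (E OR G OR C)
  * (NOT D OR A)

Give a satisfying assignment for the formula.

A=True, B=True, C=False, D=True, E=True, F=True, G=True

Try A = True.
Branch on B: take B = True.
  then D is forced to True.
  then F is forced to True.
  then G is forced to True.
  then C is forced to False.
E is now unconstrained; take E = True.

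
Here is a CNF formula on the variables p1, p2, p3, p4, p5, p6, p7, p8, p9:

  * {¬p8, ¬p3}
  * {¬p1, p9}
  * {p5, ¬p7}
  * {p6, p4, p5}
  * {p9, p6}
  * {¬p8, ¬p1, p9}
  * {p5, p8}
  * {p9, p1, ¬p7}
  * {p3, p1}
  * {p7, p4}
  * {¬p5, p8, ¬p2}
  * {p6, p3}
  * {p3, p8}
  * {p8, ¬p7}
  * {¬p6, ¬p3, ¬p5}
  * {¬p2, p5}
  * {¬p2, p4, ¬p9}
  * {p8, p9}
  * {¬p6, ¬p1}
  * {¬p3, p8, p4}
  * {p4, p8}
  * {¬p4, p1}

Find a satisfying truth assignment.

p2 occurs only negated in the remaining clauses — set p2 = False.
Set p1 = True and propagate.
  then p9 is forced to True.
  then p6 is forced to False.
  then p3 is forced to True.
  then p8 is forced to False.
  then p5 is forced to True.
  then p7 is forced to False.
  then p4 is forced to True.
Every clause has at least one true literal under this assignment.

p1=1, p2=0, p3=1, p4=1, p5=1, p6=0, p7=0, p8=0, p9=1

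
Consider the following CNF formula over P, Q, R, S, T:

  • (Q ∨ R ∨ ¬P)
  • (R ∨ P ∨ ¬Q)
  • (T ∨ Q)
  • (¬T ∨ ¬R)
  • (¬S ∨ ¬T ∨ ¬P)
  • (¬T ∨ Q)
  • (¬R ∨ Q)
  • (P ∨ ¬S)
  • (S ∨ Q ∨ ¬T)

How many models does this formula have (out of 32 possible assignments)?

6

Satisfying assignments:
  P=F Q=T R=T S=F T=F
  P=T Q=T R=F S=F T=F
  P=T Q=T R=F S=F T=T
  P=T Q=T R=F S=T T=F
  P=T Q=T R=T S=F T=F
  P=T Q=T R=T S=T T=F
That's 6 in total.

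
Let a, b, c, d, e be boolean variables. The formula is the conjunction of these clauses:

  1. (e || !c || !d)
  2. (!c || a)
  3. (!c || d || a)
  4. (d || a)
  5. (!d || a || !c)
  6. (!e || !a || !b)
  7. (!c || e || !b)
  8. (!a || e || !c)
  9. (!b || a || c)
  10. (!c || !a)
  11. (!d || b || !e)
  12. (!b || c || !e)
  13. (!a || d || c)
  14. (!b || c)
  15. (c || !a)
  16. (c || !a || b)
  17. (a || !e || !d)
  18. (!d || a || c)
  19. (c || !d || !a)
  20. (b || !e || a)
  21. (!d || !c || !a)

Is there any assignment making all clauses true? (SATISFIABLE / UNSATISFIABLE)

UNSATISFIABLE

a = True:
  propagation gives c=False; an empty clause results — contradiction.
a = False:
  propagation gives c=False, d=True; an empty clause results — contradiction.
Every branch closes, so no satisfying assignment exists.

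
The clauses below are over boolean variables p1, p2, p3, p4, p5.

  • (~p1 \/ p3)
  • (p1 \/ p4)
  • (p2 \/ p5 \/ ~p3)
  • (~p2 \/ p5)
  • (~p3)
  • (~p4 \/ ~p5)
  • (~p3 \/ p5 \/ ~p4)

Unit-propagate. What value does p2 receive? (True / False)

False

Unit clause (~p3) sets p3 = False.
(~p1 \/ p3): since p3 = False, the clause reduces to (~p1). p1 = False.
From (p1 \/ p4) and p1 = False: p4 = True.
(~p5 \/ ~p4): since p4 = True, the clause reduces to (~p5). p5 = False.
From (~p2 \/ p5) and p5 = False: p2 = False.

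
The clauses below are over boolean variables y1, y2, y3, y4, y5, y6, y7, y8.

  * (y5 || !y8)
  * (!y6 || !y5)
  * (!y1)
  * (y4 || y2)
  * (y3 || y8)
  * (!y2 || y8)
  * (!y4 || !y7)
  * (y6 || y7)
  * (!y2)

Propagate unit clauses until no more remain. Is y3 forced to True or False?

(!y1) stands alone — y1 = False.
Unit clause (!y2) sets y2 = False.
From (y2 || y4) and y2 = False: y4 = True.
(!y4 || !y7) with y4 = True leaves only !y7, so y7 = False.
(y7 || y6): since y7 = False, the clause reduces to (y6). y6 = True.
(!y5 || !y6): since y6 = True, the clause reduces to (!y5). y5 = False.
From (y5 || !y8) and y5 = False: y8 = False.
From (y3 || y8) and y8 = False: y3 = True.

True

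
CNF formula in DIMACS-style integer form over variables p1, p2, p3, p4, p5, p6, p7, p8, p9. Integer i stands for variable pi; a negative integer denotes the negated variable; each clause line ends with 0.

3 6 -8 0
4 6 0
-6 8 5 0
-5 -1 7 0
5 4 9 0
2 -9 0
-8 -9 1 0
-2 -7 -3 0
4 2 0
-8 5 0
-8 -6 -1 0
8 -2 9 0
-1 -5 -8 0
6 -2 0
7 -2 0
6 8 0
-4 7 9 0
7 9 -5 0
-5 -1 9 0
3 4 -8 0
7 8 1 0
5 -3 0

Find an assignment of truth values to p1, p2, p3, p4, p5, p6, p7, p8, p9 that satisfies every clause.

p1 = F, p2 = T, p3 = F, p4 = F, p5 = T, p6 = T, p7 = T, p8 = F, p9 = T

Check each clause:
  1. {p3, p6, ¬p8} — ¬p8 is true.
  2. {p4, p6} — p6 is true.
  3. {p5, p8, ¬p6} — p5 is true.
  4. {p7, ¬p1, ¬p5} — ¬p1 is true.
  5. {p9, p4, p5} — p9 is true.
  6. {¬p9, p2} — p2 is true.
  7. {¬p8, ¬p9, p1} — ¬p8 is true.
  8. {¬p2, ¬p7, ¬p3} — ¬p3 is true.
  9. {p2, p4} — p2 is true.
  10. {¬p8, p5} — ¬p8 is true.
  11. {¬p8, ¬p1, ¬p6} — ¬p8 is true.
  12. {¬p2, p8, p9} — p9 is true.
  13. {¬p1, ¬p5, ¬p8} — ¬p8 is true.
  14. {¬p2, p6} — p6 is true.
  15. {p7, ¬p2} — p7 is true.
  16. {p6, p8} — p6 is true.
  17. {p9, p7, ¬p4} — p9 is true.
  18. {p9, ¬p5, p7} — p9 is true.
  19. {¬p5, ¬p1, p9} — p9 is true.
  20. {¬p8, p3, p4} — ¬p8 is true.
  21. {p7, p8, p1} — p7 is true.
  22. {¬p3, p5} — p5 is true.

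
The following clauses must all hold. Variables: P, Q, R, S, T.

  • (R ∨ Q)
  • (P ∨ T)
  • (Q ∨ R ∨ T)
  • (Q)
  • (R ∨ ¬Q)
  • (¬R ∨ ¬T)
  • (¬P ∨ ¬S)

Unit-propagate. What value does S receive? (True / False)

False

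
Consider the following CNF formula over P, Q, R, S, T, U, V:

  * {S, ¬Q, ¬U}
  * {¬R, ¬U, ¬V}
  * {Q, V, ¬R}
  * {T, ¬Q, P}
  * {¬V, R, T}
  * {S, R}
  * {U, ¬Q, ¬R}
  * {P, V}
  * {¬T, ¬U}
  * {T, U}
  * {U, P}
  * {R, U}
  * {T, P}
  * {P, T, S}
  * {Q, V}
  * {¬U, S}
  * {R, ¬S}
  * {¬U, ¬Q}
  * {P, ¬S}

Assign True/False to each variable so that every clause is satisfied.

P = True, Q = False, R = True, S = True, T = True, U = False, V = True

Pure literal: P appears only positively; assign P = True.
Branch on Q: take Q = False.
  then V is forced to True.
Branch on R: take R = True.
  then U is forced to False.
  then T is forced to True.
S is now unconstrained; take S = True.
Every clause has at least one true literal under this assignment.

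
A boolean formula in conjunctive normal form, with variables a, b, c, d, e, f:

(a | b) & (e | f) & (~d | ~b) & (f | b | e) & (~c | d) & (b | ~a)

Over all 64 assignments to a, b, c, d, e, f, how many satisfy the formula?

6

The models are:
  a=F b=T c=F d=F e=F f=T
  a=F b=T c=F d=F e=T f=F
  a=F b=T c=F d=F e=T f=T
  a=T b=T c=F d=F e=F f=T
  a=T b=T c=F d=F e=T f=F
  a=T b=T c=F d=F e=T f=T
That's 6 in total.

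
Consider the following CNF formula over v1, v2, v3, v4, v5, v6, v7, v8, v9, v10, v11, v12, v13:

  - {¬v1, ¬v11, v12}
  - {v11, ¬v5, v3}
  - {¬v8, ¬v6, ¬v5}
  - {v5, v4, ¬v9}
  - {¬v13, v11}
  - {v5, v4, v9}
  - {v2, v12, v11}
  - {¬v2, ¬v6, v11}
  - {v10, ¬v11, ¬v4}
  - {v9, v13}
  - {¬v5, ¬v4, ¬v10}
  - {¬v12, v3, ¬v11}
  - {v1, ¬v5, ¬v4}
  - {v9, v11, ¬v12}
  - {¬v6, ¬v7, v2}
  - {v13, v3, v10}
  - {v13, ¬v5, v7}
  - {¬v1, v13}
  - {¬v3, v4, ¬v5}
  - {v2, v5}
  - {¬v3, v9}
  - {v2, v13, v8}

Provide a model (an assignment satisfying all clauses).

Pure literal: v6 appears only negated; assign v6 = False.
Set v1 = False and propagate.
Try v2 = True.
For the remaining variables, v3 = True, v4 = True, v5 = False, v7 = False, v8 = True, v9 = True, v10 = True, v11 = False, v12 = True, v13 = False works.
Every clause has at least one true literal under this assignment.

v1=0, v2=1, v3=1, v4=1, v5=0, v6=0, v7=0, v8=1, v9=1, v10=1, v11=0, v12=1, v13=0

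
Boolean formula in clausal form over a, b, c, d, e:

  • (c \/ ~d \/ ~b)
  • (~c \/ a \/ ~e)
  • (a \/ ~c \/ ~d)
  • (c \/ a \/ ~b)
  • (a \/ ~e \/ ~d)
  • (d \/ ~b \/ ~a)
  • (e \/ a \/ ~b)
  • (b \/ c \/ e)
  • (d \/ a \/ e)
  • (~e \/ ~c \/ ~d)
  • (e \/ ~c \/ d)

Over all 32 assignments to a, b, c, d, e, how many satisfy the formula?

6

The models are:
  a=F b=F c=F d=F e=T
  a=T b=F c=F d=F e=T
  a=T b=F c=F d=T e=T
  a=T b=F c=T d=F e=T
  a=T b=F c=T d=T e=F
  a=T b=T c=T d=T e=F
That's 6 in total.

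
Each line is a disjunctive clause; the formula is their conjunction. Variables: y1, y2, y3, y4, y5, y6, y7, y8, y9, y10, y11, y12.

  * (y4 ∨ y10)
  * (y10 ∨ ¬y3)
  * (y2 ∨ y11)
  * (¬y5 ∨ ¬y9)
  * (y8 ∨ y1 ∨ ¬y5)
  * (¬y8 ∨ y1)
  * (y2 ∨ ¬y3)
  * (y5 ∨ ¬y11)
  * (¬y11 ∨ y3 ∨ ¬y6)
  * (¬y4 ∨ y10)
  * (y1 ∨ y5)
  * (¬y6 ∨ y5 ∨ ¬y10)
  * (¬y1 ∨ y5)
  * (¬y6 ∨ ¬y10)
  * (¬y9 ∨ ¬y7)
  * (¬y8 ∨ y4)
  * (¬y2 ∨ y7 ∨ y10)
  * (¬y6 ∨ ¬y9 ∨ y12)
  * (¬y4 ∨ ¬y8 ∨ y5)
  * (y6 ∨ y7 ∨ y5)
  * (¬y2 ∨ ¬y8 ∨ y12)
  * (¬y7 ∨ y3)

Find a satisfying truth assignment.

y9 occurs only negated in the remaining clauses — set y9 = False.
Branch on y1: take y1 = True.
  then y5 is forced to True.
Set y2 = True and propagate.
The remaining clauses are satisfied by y3 = True, y4 = True, y6 = False, y7 = False, y8 = False, y10 = True, y11 = False, y12 = False.
Every clause has at least one true literal under this assignment.
Check each clause:
  1. (y4 ∨ y10) — y10 is true.
  2. (¬y3 ∨ y10) — y10 is true.
  3. (y11 ∨ y2) — y2 is true.
  4. (¬y5 ∨ ¬y9) — ¬y9 is true.
  5. (¬y5 ∨ y1 ∨ y8) — y1 is true.
  6. (y1 ∨ ¬y8) — ¬y8 is true.
  7. (¬y3 ∨ y2) — y2 is true.
  8. (y5 ∨ ¬y11) — y5 is true.
  9. (y3 ∨ ¬y6 ∨ ¬y11) — ¬y6 is true.
  10. (y10 ∨ ¬y4) — y10 is true.
  11. (y5 ∨ y1) — y1 is true.
  12. (¬y10 ∨ ¬y6 ∨ y5) — ¬y6 is true.
  13. (y5 ∨ ¬y1) — y5 is true.
  14. (¬y10 ∨ ¬y6) — ¬y6 is true.
  15. (¬y9 ∨ ¬y7) — ¬y7 is true.
  16. (y4 ∨ ¬y8) — ¬y8 is true.
  17. (y10 ∨ ¬y2 ∨ y7) — y10 is true.
  18. (¬y6 ∨ y12 ∨ ¬y9) — ¬y6 is true.
  19. (¬y4 ∨ y5 ∨ ¬y8) — ¬y8 is true.
  20. (y6 ∨ y5 ∨ y7) — y5 is true.
  21. (¬y8 ∨ y12 ∨ ¬y2) — ¬y8 is true.
  22. (¬y7 ∨ y3) — ¬y7 is true.

y1 = T, y2 = T, y3 = T, y4 = T, y5 = T, y6 = F, y7 = F, y8 = F, y9 = F, y10 = T, y11 = F, y12 = F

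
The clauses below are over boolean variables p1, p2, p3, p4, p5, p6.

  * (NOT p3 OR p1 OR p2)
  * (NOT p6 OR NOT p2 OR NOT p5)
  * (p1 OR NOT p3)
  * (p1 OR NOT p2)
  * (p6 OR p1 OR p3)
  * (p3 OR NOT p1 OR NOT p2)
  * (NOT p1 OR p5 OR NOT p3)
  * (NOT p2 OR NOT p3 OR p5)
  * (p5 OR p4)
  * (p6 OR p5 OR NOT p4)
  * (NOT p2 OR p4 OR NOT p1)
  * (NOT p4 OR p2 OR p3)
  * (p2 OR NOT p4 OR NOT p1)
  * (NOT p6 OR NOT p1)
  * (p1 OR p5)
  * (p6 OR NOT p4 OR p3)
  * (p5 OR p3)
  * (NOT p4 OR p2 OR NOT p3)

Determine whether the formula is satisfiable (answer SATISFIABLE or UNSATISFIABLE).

SATISFIABLE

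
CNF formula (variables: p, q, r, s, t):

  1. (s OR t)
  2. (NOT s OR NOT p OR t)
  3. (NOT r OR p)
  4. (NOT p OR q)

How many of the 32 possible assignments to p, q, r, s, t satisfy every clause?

10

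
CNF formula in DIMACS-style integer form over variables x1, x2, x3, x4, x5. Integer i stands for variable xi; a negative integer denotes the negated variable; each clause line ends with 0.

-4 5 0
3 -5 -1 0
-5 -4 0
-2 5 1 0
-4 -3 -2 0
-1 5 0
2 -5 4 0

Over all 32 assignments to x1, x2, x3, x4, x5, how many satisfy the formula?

5

Satisfying assignments:
  x1=F x2=F x3=F x4=F x5=F
  x1=F x2=F x3=T x4=F x5=F
  x1=F x2=T x3=F x4=F x5=T
  x1=F x2=T x3=T x4=F x5=T
  x1=T x2=T x3=T x4=F x5=T
That's 5 in total.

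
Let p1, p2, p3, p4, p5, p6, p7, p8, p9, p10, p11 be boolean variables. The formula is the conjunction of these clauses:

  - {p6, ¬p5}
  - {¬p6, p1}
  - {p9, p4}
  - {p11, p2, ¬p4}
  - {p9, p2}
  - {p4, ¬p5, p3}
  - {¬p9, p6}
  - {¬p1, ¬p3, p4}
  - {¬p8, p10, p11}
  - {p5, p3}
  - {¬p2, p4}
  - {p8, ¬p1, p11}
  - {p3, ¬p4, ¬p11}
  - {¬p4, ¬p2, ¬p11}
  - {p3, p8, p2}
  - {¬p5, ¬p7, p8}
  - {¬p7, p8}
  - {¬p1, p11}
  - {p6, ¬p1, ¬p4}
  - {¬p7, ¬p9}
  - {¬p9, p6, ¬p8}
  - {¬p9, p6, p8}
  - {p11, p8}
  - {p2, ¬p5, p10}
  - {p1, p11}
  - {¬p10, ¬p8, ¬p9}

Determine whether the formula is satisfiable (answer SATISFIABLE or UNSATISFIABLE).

p7 occurs only negated in the remaining clauses — set p7 = False.
Try p1 = True.
  then p11 is forced to True.
The remaining clauses are satisfied by p2 = False, p3 = True, p4 = True, p5 = False, p6 = True, p8 = False, p9 = True, p10 = True.
Every clause has at least one true literal under this assignment.
So p1=T, p2=F, p3=T, p4=T, p5=F, p6=T, p7=F, p8=F, p9=T, p10=T, p11=T is a satisfying assignment.

SATISFIABLE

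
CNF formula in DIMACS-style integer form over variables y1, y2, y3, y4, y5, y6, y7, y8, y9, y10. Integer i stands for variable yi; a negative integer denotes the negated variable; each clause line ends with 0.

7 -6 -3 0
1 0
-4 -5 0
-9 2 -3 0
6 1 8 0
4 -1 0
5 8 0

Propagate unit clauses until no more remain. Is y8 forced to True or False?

Unit clause (y1) sets y1 = True.
From (y4 OR NOT y1) and y1 = True: y4 = True.
In (NOT y5 OR NOT y4), NOT y4 is now false; NOT y5 must hold, so y5 = False.
In (y8 OR y5), y5 is now false; y8 must hold, so y8 = True.

True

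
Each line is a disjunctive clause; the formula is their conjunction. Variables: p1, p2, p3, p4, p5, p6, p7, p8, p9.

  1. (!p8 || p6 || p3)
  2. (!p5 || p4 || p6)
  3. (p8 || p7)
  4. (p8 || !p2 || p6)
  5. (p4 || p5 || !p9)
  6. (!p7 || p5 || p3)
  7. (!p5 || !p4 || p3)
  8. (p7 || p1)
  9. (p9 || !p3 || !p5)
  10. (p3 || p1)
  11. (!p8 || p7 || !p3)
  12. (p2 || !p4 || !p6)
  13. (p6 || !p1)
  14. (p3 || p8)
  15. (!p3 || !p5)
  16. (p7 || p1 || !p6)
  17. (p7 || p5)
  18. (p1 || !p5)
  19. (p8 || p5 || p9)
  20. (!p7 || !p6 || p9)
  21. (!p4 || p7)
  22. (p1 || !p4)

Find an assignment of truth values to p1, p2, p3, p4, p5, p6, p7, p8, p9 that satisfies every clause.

p1=F, p2=F, p3=T, p4=F, p5=F, p6=F, p7=T, p8=T, p9=F

Check each clause:
  1. (p3 || !p8 || p6) — p3 is true.
  2. (p6 || p4 || !p5) — !p5 is true.
  3. (p8 || p7) — p8 is true.
  4. (p6 || !p2 || p8) — p8 is true.
  5. (p4 || p5 || !p9) — !p9 is true.
  6. (p3 || p5 || !p7) — p3 is true.
  7. (!p5 || p3 || !p4) — p3 is true.
  8. (p1 || p7) — p7 is true.
  9. (!p5 || !p3 || p9) — !p5 is true.
  10. (p1 || p3) — p3 is true.
  11. (!p8 || !p3 || p7) — p7 is true.
  12. (p2 || !p6 || !p4) — !p6 is true.
  13. (p6 || !p1) — !p1 is true.
  14. (p3 || p8) — p8 is true.
  15. (!p5 || !p3) — !p5 is true.
  16. (!p6 || p7 || p1) — !p6 is true.
  17. (p5 || p7) — p7 is true.
  18. (p1 || !p5) — !p5 is true.
  19. (p5 || p8 || p9) — p8 is true.
  20. (!p7 || !p6 || p9) — !p6 is true.
  21. (p7 || !p4) — !p4 is true.
  22. (p1 || !p4) — !p4 is true.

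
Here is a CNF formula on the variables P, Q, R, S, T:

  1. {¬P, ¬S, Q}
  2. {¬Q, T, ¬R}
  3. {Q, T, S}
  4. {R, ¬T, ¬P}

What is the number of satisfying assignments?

Case analysis on Q and T:
  Q=T, T=T: S free; 3 ways for (P,R) × 2^1 = 6.
  Q=T, T=F: remaining (P,R,S) ∈ {(F,F,F); (F,F,T); (T,F,F); (T,F,T)} — 4.
  Q=F, T=T: 5 of the 8 assignments to (P,R,S) work.
  Q=F, T=F: remaining (P,R,S) ∈ {(F,F,T); (F,T,T)} — 2.
Total: 6 + 4 + 5 + 2 = 17.

17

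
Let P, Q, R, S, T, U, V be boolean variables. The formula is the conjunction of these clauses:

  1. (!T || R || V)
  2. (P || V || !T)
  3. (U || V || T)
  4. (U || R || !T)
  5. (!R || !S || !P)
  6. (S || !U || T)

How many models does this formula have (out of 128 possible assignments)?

Case analysis on T and R:
  T=T, R=T: Q, U free; 4 ways for (P,S,V) × 2^2 = 16.
  T=T, R=F: forces U=T; V=T; P, Q, S free → 2^3 = 8.
  T=F, R=T: Q free; 5 ways for (P,S,U,V) × 2^1 = 10.
  T=F, R=F: P, Q free; 4 ways for (S,U,V) × 2^2 = 16.
Total: 16 + 8 + 10 + 16 = 50.

50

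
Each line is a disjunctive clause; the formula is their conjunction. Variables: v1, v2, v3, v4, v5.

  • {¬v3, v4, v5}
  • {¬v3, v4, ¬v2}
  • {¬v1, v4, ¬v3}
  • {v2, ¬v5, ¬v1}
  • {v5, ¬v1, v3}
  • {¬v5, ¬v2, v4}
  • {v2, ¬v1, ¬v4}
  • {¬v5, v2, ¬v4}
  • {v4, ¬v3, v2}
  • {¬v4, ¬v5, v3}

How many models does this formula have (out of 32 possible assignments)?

Split on v4, then v2.
  v4=T, v2=T: 5 of the 8 assignments to (v1,v3,v5) work.
  v4=T, v2=F: remaining (v1,v3,v5) ∈ {(F,F,F); (F,T,F)} — 2.
  v4=F, v2=T: remaining (v1,v3,v5) ∈ {(F,F,F)} — 1.
  v4=F, v2=F: remaining (v1,v3,v5) ∈ {(F,F,F); (F,F,T)} — 2.
Total: 5 + 2 + 1 + 2 = 10.

10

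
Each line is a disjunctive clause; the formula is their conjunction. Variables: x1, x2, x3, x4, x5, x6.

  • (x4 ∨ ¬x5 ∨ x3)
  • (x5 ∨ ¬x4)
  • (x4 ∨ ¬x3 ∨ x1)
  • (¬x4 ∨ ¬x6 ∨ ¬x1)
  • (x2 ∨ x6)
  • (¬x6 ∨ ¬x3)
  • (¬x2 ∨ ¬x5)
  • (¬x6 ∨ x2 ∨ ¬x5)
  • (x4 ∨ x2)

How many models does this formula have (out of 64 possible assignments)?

Satisfying assignments:
  x1=0 x2=1 x3=0 x4=0 x5=0 x6=0
  x1=0 x2=1 x3=0 x4=0 x5=0 x6=1
  x1=1 x2=1 x3=0 x4=0 x5=0 x6=0
  x1=1 x2=1 x3=0 x4=0 x5=0 x6=1
  x1=1 x2=1 x3=1 x4=0 x5=0 x6=0
That's 5 in total.

5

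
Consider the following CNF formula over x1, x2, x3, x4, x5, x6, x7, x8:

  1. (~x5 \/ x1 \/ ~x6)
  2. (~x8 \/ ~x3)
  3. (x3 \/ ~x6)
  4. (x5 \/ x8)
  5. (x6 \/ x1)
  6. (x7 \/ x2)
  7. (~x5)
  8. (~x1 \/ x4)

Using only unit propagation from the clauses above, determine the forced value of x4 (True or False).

(~x5) is a unit clause: x5 = False.
From (x5 \/ x8) and x5 = False: x8 = True.
In (~x8 \/ ~x3), ~x8 is now false; ~x3 must hold, so x3 = False.
In (~x6 \/ x3), x3 is now false; ~x6 must hold, so x6 = False.
(x6 \/ x1): since x6 = False, the clause reduces to (x1). x1 = True.
(~x1 \/ x4): since x1 = True, the clause reduces to (x4). x4 = True.

True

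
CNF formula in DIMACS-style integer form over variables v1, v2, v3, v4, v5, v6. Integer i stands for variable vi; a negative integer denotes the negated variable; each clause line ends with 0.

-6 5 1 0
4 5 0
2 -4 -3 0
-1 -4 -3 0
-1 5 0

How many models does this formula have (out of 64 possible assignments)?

29

Case analysis on v1 and v4:
  v1=T, v4=T: remaining (v2,v3,v5,v6) ∈ {(F,F,T,F); (F,F,T,T); (T,F,T,F); (T,F,T,T)} — 4.
  v1=T, v4=F: forces v5=T; v2, v3, v6 free → 2^3 = 8.
  v1=F, v4=T: 9 of the 16 assignments to (v2,v3,v5,v6) work.
  v1=F, v4=F: forces v5=T; v2, v3, v6 free → 2^3 = 8.
Total: 4 + 8 + 9 + 8 = 29.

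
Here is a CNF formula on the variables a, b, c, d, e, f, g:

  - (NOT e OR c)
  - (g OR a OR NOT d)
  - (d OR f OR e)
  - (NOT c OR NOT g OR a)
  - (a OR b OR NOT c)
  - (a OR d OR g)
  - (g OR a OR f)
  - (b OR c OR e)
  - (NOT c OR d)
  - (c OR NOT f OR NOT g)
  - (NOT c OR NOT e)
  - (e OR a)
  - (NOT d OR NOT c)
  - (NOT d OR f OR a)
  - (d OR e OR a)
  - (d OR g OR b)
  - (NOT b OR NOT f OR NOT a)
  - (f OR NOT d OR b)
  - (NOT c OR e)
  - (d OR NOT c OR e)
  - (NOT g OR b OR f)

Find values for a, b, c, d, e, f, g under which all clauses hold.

a=True, b=True, c=False, d=True, e=False, f=False, g=False

Check each clause:
  1. (NOT e OR c) — NOT e is true.
  2. (a OR g OR NOT d) — a is true.
  3. (f OR d OR e) — d is true.
  4. (NOT c OR NOT g OR a) — a is true.
  5. (NOT c OR a OR b) — a is true.
  6. (d OR g OR a) — a is true.
  7. (g OR f OR a) — a is true.
  8. (e OR c OR b) — b is true.
  9. (d OR NOT c) — d is true.
  10. (c OR NOT f OR NOT g) — NOT g is true.
  11. (NOT e OR NOT c) — NOT e is true.
  12. (a OR e) — a is true.
  13. (NOT c OR NOT d) — NOT c is true.
  14. (f OR a OR NOT d) — a is true.
  15. (d OR a OR e) — a is true.
  16. (g OR b OR d) — b is true.
  17. (NOT f OR NOT a OR NOT b) — NOT f is true.
  18. (f OR NOT d OR b) — b is true.
  19. (e OR NOT c) — NOT c is true.
  20. (d OR NOT c OR e) — NOT c is true.
  21. (f OR b OR NOT g) — NOT g is true.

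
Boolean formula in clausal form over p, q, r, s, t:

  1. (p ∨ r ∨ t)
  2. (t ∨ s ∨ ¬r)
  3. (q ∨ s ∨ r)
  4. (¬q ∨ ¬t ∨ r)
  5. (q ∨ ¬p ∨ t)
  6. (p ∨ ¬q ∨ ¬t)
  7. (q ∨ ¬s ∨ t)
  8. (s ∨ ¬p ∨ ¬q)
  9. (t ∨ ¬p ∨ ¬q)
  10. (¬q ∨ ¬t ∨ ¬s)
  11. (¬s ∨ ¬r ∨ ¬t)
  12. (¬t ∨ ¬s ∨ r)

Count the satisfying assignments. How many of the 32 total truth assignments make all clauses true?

3

Satisfying assignments:
  p=F q=F r=T s=F t=T
  p=F q=T r=T s=T t=F
  p=T q=F r=T s=F t=T
That's 3 in total.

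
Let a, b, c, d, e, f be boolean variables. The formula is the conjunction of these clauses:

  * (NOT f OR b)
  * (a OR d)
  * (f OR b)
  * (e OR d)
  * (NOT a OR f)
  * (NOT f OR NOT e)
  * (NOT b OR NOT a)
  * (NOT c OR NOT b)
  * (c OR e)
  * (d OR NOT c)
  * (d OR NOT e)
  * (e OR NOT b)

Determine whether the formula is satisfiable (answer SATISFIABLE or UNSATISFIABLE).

SATISFIABLE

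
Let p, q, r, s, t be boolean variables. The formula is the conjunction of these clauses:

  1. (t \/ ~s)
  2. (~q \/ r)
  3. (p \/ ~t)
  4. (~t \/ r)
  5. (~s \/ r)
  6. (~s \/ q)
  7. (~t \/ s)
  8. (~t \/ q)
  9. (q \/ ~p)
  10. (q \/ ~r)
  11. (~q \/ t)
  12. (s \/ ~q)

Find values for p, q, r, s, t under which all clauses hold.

p=True, q=True, r=True, s=True, t=True

Check each clause:
  1. (t \/ ~s) — t is true.
  2. (~q \/ r) — r is true.
  3. (~t \/ p) — p is true.
  4. (~t \/ r) — r is true.
  5. (r \/ ~s) — r is true.
  6. (~s \/ q) — q is true.
  7. (~t \/ s) — s is true.
  8. (q \/ ~t) — q is true.
  9. (q \/ ~p) — q is true.
  10. (~r \/ q) — q is true.
  11. (t \/ ~q) — t is true.
  12. (s \/ ~q) — s is true.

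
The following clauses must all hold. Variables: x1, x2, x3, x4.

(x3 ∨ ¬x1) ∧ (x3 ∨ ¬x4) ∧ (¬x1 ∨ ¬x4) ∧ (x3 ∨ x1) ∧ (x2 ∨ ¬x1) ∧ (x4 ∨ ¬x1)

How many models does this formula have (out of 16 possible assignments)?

Satisfying assignments:
  x1=F x2=F x3=T x4=F
  x1=F x2=F x3=T x4=T
  x1=F x2=T x3=T x4=F
  x1=F x2=T x3=T x4=T
Count: 4.

4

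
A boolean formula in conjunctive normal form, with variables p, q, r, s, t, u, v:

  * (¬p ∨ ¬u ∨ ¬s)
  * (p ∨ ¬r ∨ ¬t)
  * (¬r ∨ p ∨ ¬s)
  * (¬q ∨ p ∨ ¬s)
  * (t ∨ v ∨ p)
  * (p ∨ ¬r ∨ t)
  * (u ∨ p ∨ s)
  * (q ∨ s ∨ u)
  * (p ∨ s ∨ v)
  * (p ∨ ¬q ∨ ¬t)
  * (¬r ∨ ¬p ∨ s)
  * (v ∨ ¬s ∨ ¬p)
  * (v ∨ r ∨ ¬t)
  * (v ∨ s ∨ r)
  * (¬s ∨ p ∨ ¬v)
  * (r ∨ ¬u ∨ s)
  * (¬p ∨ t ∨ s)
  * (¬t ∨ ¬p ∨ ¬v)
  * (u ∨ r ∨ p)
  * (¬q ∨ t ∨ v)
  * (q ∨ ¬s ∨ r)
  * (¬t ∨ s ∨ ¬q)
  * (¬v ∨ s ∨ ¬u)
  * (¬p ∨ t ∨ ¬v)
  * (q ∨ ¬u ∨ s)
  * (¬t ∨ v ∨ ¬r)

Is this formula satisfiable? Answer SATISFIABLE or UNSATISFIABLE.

p = True:
  s = True:
    propagation gives u=False, v=True, t=False; an empty clause results — contradiction.
  s = False:
    propagation gives r=False, v=True, u=False, q=True; an empty clause results — contradiction.
p = False:
  s = True:
    propagation gives r=False, q=False; an empty clause results — contradiction.
  s = False:
    propagation gives u=True, v=True; an empty clause results — contradiction.
Every branch closes, so no satisfying assignment exists.

UNSATISFIABLE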